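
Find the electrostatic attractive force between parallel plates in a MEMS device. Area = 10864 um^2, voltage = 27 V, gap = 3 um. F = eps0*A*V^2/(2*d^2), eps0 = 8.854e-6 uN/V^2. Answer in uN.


Step 1: Identify parameters.
eps0 = 8.854e-6 uN/V^2, A = 10864 um^2, V = 27 V, d = 3 um
Step 2: Compute V^2 = 27^2 = 729
Step 3: Compute d^2 = 3^2 = 9
Step 4: F = 0.5 * 8.854e-6 * 10864 * 729 / 9
F = 3.896 uN


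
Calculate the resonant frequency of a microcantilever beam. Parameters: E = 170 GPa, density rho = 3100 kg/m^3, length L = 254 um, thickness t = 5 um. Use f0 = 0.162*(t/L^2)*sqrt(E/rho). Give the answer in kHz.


Step 1: Convert units to SI.
t_SI = 5e-6 m, L_SI = 254e-6 m
Step 2: Calculate sqrt(E/rho).
sqrt(170e9 / 3100) = 7405.32 m/s
Step 3: Compute f0.
f0 = 0.162 * 5e-6 / (254e-6)^2 * 7405.32 = 92974.0 Hz = 92.97 kHz


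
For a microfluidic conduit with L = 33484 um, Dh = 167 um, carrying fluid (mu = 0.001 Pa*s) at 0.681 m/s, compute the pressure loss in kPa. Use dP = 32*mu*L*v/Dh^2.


Step 1: Convert to SI: L = 33484e-6 m, Dh = 167e-6 m
Step 2: dP = 32 * 0.001 * 33484e-6 * 0.681 / (167e-6)^2
Step 3: dP = 26163.84 Pa
Step 4: Convert to kPa: dP = 26.16 kPa


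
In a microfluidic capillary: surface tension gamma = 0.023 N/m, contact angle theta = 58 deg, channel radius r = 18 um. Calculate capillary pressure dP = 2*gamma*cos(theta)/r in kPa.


Step 1: cos(58 deg) = 0.5299
Step 2: Convert r to m: r = 18e-6 m
Step 3: dP = 2 * 0.023 * 0.5299 / 18e-6 = 1354.2 Pa
Step 4: Convert Pa to kPa (divide by 1000).
dP = 1.35 kPa


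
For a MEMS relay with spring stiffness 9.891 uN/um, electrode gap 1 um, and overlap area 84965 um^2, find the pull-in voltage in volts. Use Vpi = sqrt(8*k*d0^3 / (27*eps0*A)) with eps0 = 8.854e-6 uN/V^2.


Step 1: Compute numerator: 8 * k * d0^3 = 8 * 9.891 * 1^3 = 79.128
Step 2: Compute denominator: 27 * eps0 * A = 27 * 8.854e-6 * 84965 = 20.311563
Step 3: Vpi = sqrt(79.128 / 20.311563)
Vpi = 1.97 V


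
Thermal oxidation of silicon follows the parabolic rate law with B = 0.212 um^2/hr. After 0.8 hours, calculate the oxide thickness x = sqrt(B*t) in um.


Step 1: Compute B*t = 0.212 * 0.8 = 0.1696
Step 2: x = sqrt(0.1696)
x = 0.412 um


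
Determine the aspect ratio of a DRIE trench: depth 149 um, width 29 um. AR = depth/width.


Step 1: AR = depth / width
Step 2: AR = 149 / 29
AR = 5.1


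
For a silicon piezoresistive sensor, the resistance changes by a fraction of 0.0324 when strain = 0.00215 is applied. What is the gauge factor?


Step 1: Identify values.
dR/R = 0.0324, strain = 0.00215
Step 2: GF = (dR/R) / strain = 0.0324 / 0.00215
GF = 15.1


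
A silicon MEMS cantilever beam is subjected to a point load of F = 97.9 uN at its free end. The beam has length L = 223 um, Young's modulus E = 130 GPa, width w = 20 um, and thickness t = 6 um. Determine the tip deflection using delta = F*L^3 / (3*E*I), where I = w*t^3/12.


Step 1: Calculate the second moment of area.
I = w * t^3 / 12 = 20 * 6^3 / 12 = 360.0 um^4
Step 2: Convert E to consistent units (1 GPa = 1000 uN/um^2).
E = 130 GPa = 130000 uN/um^2
Step 3: Calculate tip deflection.
delta = F * L^3 / (3 * E * I)
delta = 97.9 * 223^3 / (3 * 130000 * 360.0)
delta = 7.7327 um


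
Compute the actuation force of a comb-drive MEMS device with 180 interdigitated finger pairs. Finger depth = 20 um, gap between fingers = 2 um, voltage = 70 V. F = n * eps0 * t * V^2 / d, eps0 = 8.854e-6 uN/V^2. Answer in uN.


Step 1: Parameters: n=180, eps0=8.854e-6 uN/V^2, t=20 um, V=70 V, d=2 um
Step 2: V^2 = 4900
Step 3: F = 180 * 8.854e-6 * 20 * 4900 / 2
F = 78.092 uN


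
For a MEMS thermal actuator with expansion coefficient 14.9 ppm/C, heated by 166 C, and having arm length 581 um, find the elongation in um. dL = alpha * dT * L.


Step 1: Convert CTE: alpha = 14.9 ppm/C = 14.9e-6 /C
Step 2: dL = 14.9e-6 * 166 * 581
dL = 1.437 um


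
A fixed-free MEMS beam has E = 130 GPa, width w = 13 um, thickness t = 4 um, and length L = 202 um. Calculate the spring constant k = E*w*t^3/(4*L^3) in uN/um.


Step 1: Convert E to consistent units (1 GPa = 1000 uN/um^2).
E = 130 GPa = 130000 uN/um^2
Step 2: Compute t^3 = 4^3 = 64
Step 3: Compute L^3 = 202^3 = 8242408
Step 4: k = 130000 * 13 * 64 / (4 * 8242408)
k = 3.2806 uN/um


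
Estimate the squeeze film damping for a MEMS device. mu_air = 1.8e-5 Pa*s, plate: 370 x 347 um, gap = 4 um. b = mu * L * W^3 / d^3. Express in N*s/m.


Step 1: Convert to SI.
L = 370e-6 m, W = 347e-6 m, d = 4e-6 m
Step 2: W^3 = (347e-6)^3 = 4.18e-11 m^3
Step 3: d^3 = (4e-6)^3 = 6.40e-17 m^3
Step 4: b = 1.8e-5 * 370e-6 * 4.18e-11 / 6.40e-17
b = 4.35e-03 N*s/m


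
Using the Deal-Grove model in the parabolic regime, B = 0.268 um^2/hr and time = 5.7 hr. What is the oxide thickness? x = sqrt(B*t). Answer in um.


Step 1: Compute B*t = 0.268 * 5.7 = 1.5276
Step 2: x = sqrt(1.5276)
x = 1.236 um


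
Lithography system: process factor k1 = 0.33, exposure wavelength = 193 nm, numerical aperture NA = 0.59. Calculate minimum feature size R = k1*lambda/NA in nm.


Step 1: Identify values: k1 = 0.33, lambda = 193 nm, NA = 0.59
Step 2: R = k1 * lambda / NA
R = 0.33 * 193 / 0.59
R = 107.9 nm


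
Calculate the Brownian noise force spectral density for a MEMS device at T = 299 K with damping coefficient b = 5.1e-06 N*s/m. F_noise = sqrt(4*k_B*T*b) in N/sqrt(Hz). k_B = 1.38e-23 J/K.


Step 1: Compute 4 * k_B * T * b
= 4 * 1.38e-23 * 299 * 5.1e-06
= 8.4174e-26 N^2/Hz
Step 2: F_noise = sqrt(8.4174e-26)
F_noise = 2.90e-13 N/sqrt(Hz)


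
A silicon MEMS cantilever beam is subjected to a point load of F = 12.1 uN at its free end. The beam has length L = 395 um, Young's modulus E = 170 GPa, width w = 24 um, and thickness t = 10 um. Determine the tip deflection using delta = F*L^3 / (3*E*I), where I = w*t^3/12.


Step 1: Calculate the second moment of area.
I = w * t^3 / 12 = 24 * 10^3 / 12 = 2000.0 um^4
Step 2: Convert E to consistent units (1 GPa = 1000 uN/um^2).
E = 170 GPa = 170000 uN/um^2
Step 3: Calculate tip deflection.
delta = F * L^3 / (3 * E * I)
delta = 12.1 * 395^3 / (3 * 170000 * 2000.0)
delta = 0.7311 um


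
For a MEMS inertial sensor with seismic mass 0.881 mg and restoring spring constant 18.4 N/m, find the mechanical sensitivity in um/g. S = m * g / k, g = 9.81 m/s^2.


Step 1: Convert mass: m = 0.881 mg = 8.81e-07 kg
Step 2: S = m * g / k = 8.81e-07 * 9.81 / 18.4
Step 3: S = 4.70e-07 m/g
Step 4: Convert to um/g: S = 0.47 um/g


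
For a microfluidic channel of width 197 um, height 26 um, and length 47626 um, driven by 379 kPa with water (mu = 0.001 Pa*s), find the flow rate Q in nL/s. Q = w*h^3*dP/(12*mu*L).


Step 1: Convert all dimensions to SI (meters).
w = 197e-6 m, h = 26e-6 m, L = 47626e-6 m, dP = 379e3 Pa
Step 2: Q = w * h^3 * dP / (12 * mu * L)
Q = 197e-6 * (26e-6)^3 * 379e3 / (12 * 0.001 * 47626e-6) = 2.29614932e-09 m^3/s
Step 3: Convert Q from m^3/s to nL/s (1 m^3 = 1e12 nL, so multiply by 1e12).
Q = 2296.149 nL/s


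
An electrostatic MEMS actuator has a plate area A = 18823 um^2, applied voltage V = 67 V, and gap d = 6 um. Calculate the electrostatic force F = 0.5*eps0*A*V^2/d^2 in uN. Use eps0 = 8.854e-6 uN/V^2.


Step 1: Identify parameters.
eps0 = 8.854e-6 uN/V^2, A = 18823 um^2, V = 67 V, d = 6 um
Step 2: Compute V^2 = 67^2 = 4489
Step 3: Compute d^2 = 6^2 = 36
Step 4: F = 0.5 * 8.854e-6 * 18823 * 4489 / 36
F = 10.391 uN


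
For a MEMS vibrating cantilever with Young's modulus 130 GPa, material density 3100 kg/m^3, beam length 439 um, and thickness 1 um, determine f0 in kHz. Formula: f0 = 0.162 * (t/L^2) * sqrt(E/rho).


Step 1: Convert units to SI.
t_SI = 1e-6 m, L_SI = 439e-6 m
Step 2: Calculate sqrt(E/rho).
sqrt(130e9 / 3100) = 6475.76 m/s
Step 3: Compute f0.
f0 = 0.162 * 1e-6 / (439e-6)^2 * 6475.76 = 5443.5 Hz = 5.44 kHz


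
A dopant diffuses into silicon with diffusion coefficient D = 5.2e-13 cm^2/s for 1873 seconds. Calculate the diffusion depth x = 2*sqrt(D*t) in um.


Step 1: Compute D*t = 5.2e-13 * 1873 = 9.7396e-10 cm^2
Step 2: sqrt(D*t) = 3.1208e-05 cm
Step 3: x = 2 * 3.1208e-05 cm = 6.2416e-05 cm
Step 4: Convert to um (1 cm = 1e4 um): x = 0.624 um


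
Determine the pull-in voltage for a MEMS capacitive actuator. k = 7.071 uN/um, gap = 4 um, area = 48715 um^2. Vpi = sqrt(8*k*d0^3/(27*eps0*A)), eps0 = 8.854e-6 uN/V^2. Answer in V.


Step 1: Compute numerator: 8 * k * d0^3 = 8 * 7.071 * 4^3 = 3620.352
Step 2: Compute denominator: 27 * eps0 * A = 27 * 8.854e-6 * 48715 = 11.64571
Step 3: Vpi = sqrt(3620.352 / 11.64571)
Vpi = 17.63 V


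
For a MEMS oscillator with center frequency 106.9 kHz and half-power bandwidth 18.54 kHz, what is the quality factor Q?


Step 1: Q = f0 / bandwidth
Step 2: Q = 106.9 / 18.54
Q = 5.8


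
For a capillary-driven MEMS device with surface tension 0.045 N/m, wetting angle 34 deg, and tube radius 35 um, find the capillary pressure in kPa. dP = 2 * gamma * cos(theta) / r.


Step 1: cos(34 deg) = 0.829
Step 2: Convert r to m: r = 35e-6 m
Step 3: dP = 2 * 0.045 * 0.829 / 35e-6 = 2131.7 Pa
Step 4: Convert Pa to kPa (divide by 1000).
dP = 2.13 kPa


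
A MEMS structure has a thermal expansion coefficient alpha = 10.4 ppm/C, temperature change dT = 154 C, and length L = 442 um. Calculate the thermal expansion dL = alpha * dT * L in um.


Step 1: Convert CTE: alpha = 10.4 ppm/C = 10.4e-6 /C
Step 2: dL = 10.4e-6 * 154 * 442
dL = 0.7079 um


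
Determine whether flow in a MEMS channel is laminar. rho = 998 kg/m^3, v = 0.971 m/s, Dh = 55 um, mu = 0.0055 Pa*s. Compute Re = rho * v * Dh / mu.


Step 1: Convert Dh to meters: Dh = 55e-6 m
Step 2: Re = rho * v * Dh / mu
Re = 998 * 0.971 * 55e-6 / 0.0055
Re = 9.691
Since Re = 9.691 is below ~2300, the flow is laminar.


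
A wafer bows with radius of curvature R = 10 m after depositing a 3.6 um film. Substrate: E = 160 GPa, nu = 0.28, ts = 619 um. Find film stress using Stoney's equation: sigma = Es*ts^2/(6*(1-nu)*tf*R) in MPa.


Step 1: Compute numerator: Es * ts^2 = 160 * 619^2 = 61305760 (GPa*um^2)
Step 2: Compute denominator (R in um): 6*(1-nu)*tf*R = 6*0.72*3.6*10e6 = 155520000.0 (um^2)
Step 3: sigma (GPa) = 61305760 / 155520000.0 = 3.94199e-01 GPa
Step 4: Convert to MPa (x1000): sigma = 394.2 MPa


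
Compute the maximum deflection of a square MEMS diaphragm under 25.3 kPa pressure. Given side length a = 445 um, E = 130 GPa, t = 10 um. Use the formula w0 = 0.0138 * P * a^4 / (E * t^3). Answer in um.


Step 1: Convert pressure to compatible units (E is in GPa, so P in GPa).
P = 25.3 kPa = 25.3e-6 GPa
Step 2: Compute numerator: 0.0138 * P * a^4.
a^4 = 445^4 = 39213900625
numerator = 0.0138 * 25.3e-6 * 39213900625 = 1.36911e+04
Step 3: Compute denominator: E * t^3 = 130 * 10^3 = 130000
Step 4: w0 = numerator / denominator = 1.36911e+04 / 130000 = 0.1053 um


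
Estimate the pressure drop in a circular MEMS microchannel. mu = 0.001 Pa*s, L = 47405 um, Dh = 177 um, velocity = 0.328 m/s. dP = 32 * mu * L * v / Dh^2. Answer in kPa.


Step 1: Convert to SI: L = 47405e-6 m, Dh = 177e-6 m
Step 2: dP = 32 * 0.001 * 47405e-6 * 0.328 / (177e-6)^2
Step 3: dP = 15881.86 Pa
Step 4: Convert to kPa: dP = 15.88 kPa


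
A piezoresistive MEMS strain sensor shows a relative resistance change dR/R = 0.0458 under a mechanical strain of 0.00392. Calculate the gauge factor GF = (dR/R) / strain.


Step 1: Identify values.
dR/R = 0.0458, strain = 0.00392
Step 2: GF = (dR/R) / strain = 0.0458 / 0.00392
GF = 11.7


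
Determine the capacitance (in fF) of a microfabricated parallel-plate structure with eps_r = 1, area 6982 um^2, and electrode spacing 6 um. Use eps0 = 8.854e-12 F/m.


Step 1: Convert area to m^2: A = 6982e-12 m^2
Step 2: Convert gap to m: d = 6e-6 m
Step 3: C = eps0 * eps_r * A / d
C = 8.854e-12 * 1 * 6982e-12 / 6e-6
Step 4: Convert to fF (multiply by 1e15).
C = 10.3 fF


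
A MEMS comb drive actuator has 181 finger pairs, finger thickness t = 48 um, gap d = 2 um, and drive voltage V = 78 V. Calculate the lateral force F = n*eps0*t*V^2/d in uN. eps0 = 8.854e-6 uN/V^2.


Step 1: Parameters: n=181, eps0=8.854e-6 uN/V^2, t=48 um, V=78 V, d=2 um
Step 2: V^2 = 6084
Step 3: F = 181 * 8.854e-6 * 48 * 6084 / 2
F = 234.001 uN


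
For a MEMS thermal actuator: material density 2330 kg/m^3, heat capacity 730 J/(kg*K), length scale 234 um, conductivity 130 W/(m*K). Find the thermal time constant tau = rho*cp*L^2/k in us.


Step 1: Convert L to m: L = 234e-6 m
Step 2: L^2 = (234e-6)^2 = 5.4756e-08 m^2
Step 3: tau = 2330 * 730 * 5.4756e-08 / 130 = 7.1641908e-04 s
Step 4: Convert to microseconds (multiply by 1e6).
tau = 716.419 us


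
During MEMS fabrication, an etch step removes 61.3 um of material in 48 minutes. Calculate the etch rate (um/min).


Step 1: Etch rate = depth / time
Step 2: rate = 61.3 / 48
rate = 1.277 um/min


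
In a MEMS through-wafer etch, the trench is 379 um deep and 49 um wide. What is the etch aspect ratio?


Step 1: AR = depth / width
Step 2: AR = 379 / 49
AR = 7.7


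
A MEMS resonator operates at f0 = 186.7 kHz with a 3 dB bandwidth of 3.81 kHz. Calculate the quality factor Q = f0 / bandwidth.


Step 1: Q = f0 / bandwidth
Step 2: Q = 186.7 / 3.81
Q = 49.0


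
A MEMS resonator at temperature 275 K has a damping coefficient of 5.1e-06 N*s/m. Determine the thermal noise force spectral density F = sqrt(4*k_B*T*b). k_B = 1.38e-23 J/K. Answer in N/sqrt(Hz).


Step 1: Compute 4 * k_B * T * b
= 4 * 1.38e-23 * 275 * 5.1e-06
= 7.7418e-26 N^2/Hz
Step 2: F_noise = sqrt(7.7418e-26)
F_noise = 2.78e-13 N/sqrt(Hz)


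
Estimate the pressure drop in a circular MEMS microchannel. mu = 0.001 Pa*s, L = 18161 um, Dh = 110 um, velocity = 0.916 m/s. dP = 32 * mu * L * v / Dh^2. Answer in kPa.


Step 1: Convert to SI: L = 18161e-6 m, Dh = 110e-6 m
Step 2: dP = 32 * 0.001 * 18161e-6 * 0.916 / (110e-6)^2
Step 3: dP = 43994.65 Pa
Step 4: Convert to kPa: dP = 43.99 kPa


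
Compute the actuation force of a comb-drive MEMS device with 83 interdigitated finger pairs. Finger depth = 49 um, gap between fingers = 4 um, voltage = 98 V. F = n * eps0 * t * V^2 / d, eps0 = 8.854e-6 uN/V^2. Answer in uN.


Step 1: Parameters: n=83, eps0=8.854e-6 uN/V^2, t=49 um, V=98 V, d=4 um
Step 2: V^2 = 9604
Step 3: F = 83 * 8.854e-6 * 49 * 9604 / 4
F = 86.458 uN


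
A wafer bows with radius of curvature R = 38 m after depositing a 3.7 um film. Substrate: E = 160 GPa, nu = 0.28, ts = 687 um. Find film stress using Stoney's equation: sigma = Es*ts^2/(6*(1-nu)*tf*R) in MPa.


Step 1: Compute numerator: Es * ts^2 = 160 * 687^2 = 75515040 (GPa*um^2)
Step 2: Compute denominator (R in um): 6*(1-nu)*tf*R = 6*0.72*3.7*38e6 = 607392000.0 (um^2)
Step 3: sigma (GPa) = 75515040 / 607392000.0 = 1.24327e-01 GPa
Step 4: Convert to MPa (x1000): sigma = 124.3 MPa


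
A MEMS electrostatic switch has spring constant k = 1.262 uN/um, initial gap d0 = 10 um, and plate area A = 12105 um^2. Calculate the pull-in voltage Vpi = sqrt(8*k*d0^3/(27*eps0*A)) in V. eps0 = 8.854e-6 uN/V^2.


Step 1: Compute numerator: 8 * k * d0^3 = 8 * 1.262 * 10^3 = 10096.0
Step 2: Compute denominator: 27 * eps0 * A = 27 * 8.854e-6 * 12105 = 2.893797
Step 3: Vpi = sqrt(10096.0 / 2.893797)
Vpi = 59.07 V


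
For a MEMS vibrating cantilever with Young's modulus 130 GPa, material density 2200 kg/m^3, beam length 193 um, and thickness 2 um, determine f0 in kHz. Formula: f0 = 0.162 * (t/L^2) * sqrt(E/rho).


Step 1: Convert units to SI.
t_SI = 2e-6 m, L_SI = 193e-6 m
Step 2: Calculate sqrt(E/rho).
sqrt(130e9 / 2200) = 7687.06 m/s
Step 3: Compute f0.
f0 = 0.162 * 2e-6 / (193e-6)^2 * 7687.06 = 66863.7 Hz = 66.86 kHz


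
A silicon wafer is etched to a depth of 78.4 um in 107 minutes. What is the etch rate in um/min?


Step 1: Etch rate = depth / time
Step 2: rate = 78.4 / 107
rate = 0.733 um/min


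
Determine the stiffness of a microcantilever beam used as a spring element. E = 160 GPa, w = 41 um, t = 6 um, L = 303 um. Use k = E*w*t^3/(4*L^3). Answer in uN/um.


Step 1: Convert E to consistent units (1 GPa = 1000 uN/um^2).
E = 160 GPa = 160000 uN/um^2
Step 2: Compute t^3 = 6^3 = 216
Step 3: Compute L^3 = 303^3 = 27818127
Step 4: k = 160000 * 41 * 216 / (4 * 27818127)
k = 12.7341 uN/um


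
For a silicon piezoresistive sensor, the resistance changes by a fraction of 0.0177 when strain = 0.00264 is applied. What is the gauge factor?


Step 1: Identify values.
dR/R = 0.0177, strain = 0.00264
Step 2: GF = (dR/R) / strain = 0.0177 / 0.00264
GF = 6.7


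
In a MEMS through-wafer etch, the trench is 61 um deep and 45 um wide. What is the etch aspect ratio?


Step 1: AR = depth / width
Step 2: AR = 61 / 45
AR = 1.4


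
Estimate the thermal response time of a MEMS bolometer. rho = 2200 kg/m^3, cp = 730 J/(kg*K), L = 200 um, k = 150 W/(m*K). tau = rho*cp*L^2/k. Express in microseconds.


Step 1: Convert L to m: L = 200e-6 m
Step 2: L^2 = (200e-6)^2 = 4e-08 m^2
Step 3: tau = 2200 * 730 * 4e-08 / 150 = 4.2826667e-04 s
Step 4: Convert to microseconds (multiply by 1e6).
tau = 428.267 us


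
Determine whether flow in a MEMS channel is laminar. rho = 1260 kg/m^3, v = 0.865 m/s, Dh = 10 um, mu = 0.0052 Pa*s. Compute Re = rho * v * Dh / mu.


Step 1: Convert Dh to meters: Dh = 10e-6 m
Step 2: Re = rho * v * Dh / mu
Re = 1260 * 0.865 * 10e-6 / 0.0052
Re = 2.096
Since Re = 2.096 is below ~2300, the flow is laminar.


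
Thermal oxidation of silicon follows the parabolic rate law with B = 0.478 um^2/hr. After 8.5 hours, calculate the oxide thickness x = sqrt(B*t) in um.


Step 1: Compute B*t = 0.478 * 8.5 = 4.063
Step 2: x = sqrt(4.063)
x = 2.016 um


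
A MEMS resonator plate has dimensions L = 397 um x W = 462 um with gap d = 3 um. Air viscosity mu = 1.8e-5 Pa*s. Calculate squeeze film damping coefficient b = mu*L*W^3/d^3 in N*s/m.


Step 1: Convert to SI.
L = 397e-6 m, W = 462e-6 m, d = 3e-6 m
Step 2: W^3 = (462e-6)^3 = 9.86e-11 m^3
Step 3: d^3 = (3e-6)^3 = 2.70e-17 m^3
Step 4: b = 1.8e-5 * 397e-6 * 9.86e-11 / 2.70e-17
b = 2.61e-02 N*s/m


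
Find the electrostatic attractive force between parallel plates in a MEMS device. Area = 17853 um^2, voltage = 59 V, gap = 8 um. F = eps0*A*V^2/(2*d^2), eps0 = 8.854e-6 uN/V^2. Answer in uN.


Step 1: Identify parameters.
eps0 = 8.854e-6 uN/V^2, A = 17853 um^2, V = 59 V, d = 8 um
Step 2: Compute V^2 = 59^2 = 3481
Step 3: Compute d^2 = 8^2 = 64
Step 4: F = 0.5 * 8.854e-6 * 17853 * 3481 / 64
F = 4.299 uN


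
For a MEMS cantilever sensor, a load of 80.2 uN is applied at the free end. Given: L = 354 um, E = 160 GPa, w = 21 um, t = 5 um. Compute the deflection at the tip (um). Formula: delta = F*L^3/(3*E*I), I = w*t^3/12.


Step 1: Calculate the second moment of area.
I = w * t^3 / 12 = 21 * 5^3 / 12 = 218.75 um^4
Step 2: Convert E to consistent units (1 GPa = 1000 uN/um^2).
E = 160 GPa = 160000 uN/um^2
Step 3: Calculate tip deflection.
delta = F * L^3 / (3 * E * I)
delta = 80.2 * 354^3 / (3 * 160000 * 218.75)
delta = 33.884 um


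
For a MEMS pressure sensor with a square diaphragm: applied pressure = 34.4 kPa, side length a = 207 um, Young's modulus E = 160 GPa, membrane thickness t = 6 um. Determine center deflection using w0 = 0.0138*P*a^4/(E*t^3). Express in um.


Step 1: Convert pressure to compatible units (E is in GPa, so P in GPa).
P = 34.4 kPa = 34.4e-6 GPa
Step 2: Compute numerator: 0.0138 * P * a^4.
a^4 = 207^4 = 1836036801
numerator = 0.0138 * 34.4e-6 * 1836036801 = 8.716e+02
Step 3: Compute denominator: E * t^3 = 160 * 6^3 = 34560
Step 4: w0 = numerator / denominator = 8.716e+02 / 34560 = 0.0252 um


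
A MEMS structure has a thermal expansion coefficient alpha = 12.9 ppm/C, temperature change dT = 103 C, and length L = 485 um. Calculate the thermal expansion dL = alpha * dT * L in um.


Step 1: Convert CTE: alpha = 12.9 ppm/C = 12.9e-6 /C
Step 2: dL = 12.9e-6 * 103 * 485
dL = 0.6444 um


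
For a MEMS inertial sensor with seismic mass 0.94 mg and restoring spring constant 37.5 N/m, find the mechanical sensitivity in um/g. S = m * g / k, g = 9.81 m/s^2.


Step 1: Convert mass: m = 0.94 mg = 9.40e-07 kg
Step 2: S = m * g / k = 9.40e-07 * 9.81 / 37.5
Step 3: S = 2.46e-07 m/g
Step 4: Convert to um/g: S = 0.246 um/g


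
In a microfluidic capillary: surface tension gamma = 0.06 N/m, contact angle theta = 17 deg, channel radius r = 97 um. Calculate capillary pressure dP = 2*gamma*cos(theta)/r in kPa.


Step 1: cos(17 deg) = 0.9563
Step 2: Convert r to m: r = 97e-6 m
Step 3: dP = 2 * 0.06 * 0.9563 / 97e-6 = 1183.1 Pa
Step 4: Convert Pa to kPa (divide by 1000).
dP = 1.18 kPa


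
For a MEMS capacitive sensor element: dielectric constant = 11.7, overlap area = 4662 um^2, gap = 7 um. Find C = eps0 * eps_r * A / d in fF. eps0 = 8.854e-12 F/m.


Step 1: Convert area to m^2: A = 4662e-12 m^2
Step 2: Convert gap to m: d = 7e-6 m
Step 3: C = eps0 * eps_r * A / d
C = 8.854e-12 * 11.7 * 4662e-12 / 7e-6
Step 4: Convert to fF (multiply by 1e15).
C = 68.99 fF


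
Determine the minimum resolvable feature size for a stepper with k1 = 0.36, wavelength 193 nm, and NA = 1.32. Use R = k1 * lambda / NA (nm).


Step 1: Identify values: k1 = 0.36, lambda = 193 nm, NA = 1.32
Step 2: R = k1 * lambda / NA
R = 0.36 * 193 / 1.32
R = 52.6 nm


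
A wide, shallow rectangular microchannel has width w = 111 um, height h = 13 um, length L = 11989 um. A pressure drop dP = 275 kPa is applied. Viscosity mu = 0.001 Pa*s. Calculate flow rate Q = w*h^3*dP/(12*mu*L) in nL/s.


Step 1: Convert all dimensions to SI (meters).
w = 111e-6 m, h = 13e-6 m, L = 11989e-6 m, dP = 275e3 Pa
Step 2: Q = w * h^3 * dP / (12 * mu * L)
Q = 111e-6 * (13e-6)^3 * 275e3 / (12 * 0.001 * 11989e-6) = 4.6614553e-10 m^3/s
Step 3: Convert Q from m^3/s to nL/s (1 m^3 = 1e12 nL, so multiply by 1e12).
Q = 466.146 nL/s


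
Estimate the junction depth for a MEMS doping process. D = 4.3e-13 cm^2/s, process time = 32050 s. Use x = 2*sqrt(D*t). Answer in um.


Step 1: Compute D*t = 4.3e-13 * 32050 = 1.37815e-08 cm^2
Step 2: sqrt(D*t) = 1.17395e-04 cm
Step 3: x = 2 * 1.17395e-04 cm = 2.3479e-04 cm
Step 4: Convert to um (1 cm = 1e4 um): x = 2.348 um


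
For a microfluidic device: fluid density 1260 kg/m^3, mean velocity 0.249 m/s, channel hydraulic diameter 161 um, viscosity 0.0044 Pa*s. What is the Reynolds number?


Step 1: Convert Dh to meters: Dh = 161e-6 m
Step 2: Re = rho * v * Dh / mu
Re = 1260 * 0.249 * 161e-6 / 0.0044
Re = 11.48


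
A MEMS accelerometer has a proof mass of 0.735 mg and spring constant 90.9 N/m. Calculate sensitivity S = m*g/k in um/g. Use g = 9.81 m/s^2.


Step 1: Convert mass: m = 0.735 mg = 7.35e-07 kg
Step 2: S = m * g / k = 7.35e-07 * 9.81 / 90.9
Step 3: S = 7.93e-08 m/g
Step 4: Convert to um/g: S = 0.079 um/g


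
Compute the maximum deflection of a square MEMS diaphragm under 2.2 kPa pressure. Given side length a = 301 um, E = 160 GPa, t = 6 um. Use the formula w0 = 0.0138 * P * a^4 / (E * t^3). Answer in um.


Step 1: Convert pressure to compatible units (E is in GPa, so P in GPa).
P = 2.2 kPa = 2.2e-6 GPa
Step 2: Compute numerator: 0.0138 * P * a^4.
a^4 = 301^4 = 8208541201
numerator = 0.0138 * 2.2e-6 * 8208541201 = 2.492e+02
Step 3: Compute denominator: E * t^3 = 160 * 6^3 = 34560
Step 4: w0 = numerator / denominator = 2.492e+02 / 34560 = 0.0072 um


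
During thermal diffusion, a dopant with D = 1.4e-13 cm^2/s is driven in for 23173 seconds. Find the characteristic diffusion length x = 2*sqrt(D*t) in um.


Step 1: Compute D*t = 1.4e-13 * 23173 = 3.24422e-09 cm^2
Step 2: sqrt(D*t) = 5.69581e-05 cm
Step 3: x = 2 * 5.69581e-05 cm = 1.139162e-04 cm
Step 4: Convert to um (1 cm = 1e4 um): x = 1.139 um


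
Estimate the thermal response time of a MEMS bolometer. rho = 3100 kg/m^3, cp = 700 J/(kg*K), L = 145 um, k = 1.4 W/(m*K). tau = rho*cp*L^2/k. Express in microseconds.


Step 1: Convert L to m: L = 145e-6 m
Step 2: L^2 = (145e-6)^2 = 2.1025e-08 m^2
Step 3: tau = 3100 * 700 * 2.1025e-08 / 1.4 = 3.258875e-02 s
Step 4: Convert to microseconds (multiply by 1e6).
tau = 32588.75 us


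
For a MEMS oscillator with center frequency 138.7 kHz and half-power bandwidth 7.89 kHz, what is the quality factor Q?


Step 1: Q = f0 / bandwidth
Step 2: Q = 138.7 / 7.89
Q = 17.6


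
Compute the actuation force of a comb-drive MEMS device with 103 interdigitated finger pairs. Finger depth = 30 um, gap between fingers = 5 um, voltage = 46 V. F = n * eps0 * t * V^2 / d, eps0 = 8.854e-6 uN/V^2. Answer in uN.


Step 1: Parameters: n=103, eps0=8.854e-6 uN/V^2, t=30 um, V=46 V, d=5 um
Step 2: V^2 = 2116
Step 3: F = 103 * 8.854e-6 * 30 * 2116 / 5
F = 11.578 uN


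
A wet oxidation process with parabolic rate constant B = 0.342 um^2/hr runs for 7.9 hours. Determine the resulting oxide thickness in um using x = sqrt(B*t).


Step 1: Compute B*t = 0.342 * 7.9 = 2.7018
Step 2: x = sqrt(2.7018)
x = 1.644 um


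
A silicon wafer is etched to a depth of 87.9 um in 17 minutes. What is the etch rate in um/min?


Step 1: Etch rate = depth / time
Step 2: rate = 87.9 / 17
rate = 5.171 um/min


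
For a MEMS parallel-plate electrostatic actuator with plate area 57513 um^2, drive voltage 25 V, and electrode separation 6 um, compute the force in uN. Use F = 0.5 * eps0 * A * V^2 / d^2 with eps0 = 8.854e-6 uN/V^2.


Step 1: Identify parameters.
eps0 = 8.854e-6 uN/V^2, A = 57513 um^2, V = 25 V, d = 6 um
Step 2: Compute V^2 = 25^2 = 625
Step 3: Compute d^2 = 6^2 = 36
Step 4: F = 0.5 * 8.854e-6 * 57513 * 625 / 36
F = 4.42 uN


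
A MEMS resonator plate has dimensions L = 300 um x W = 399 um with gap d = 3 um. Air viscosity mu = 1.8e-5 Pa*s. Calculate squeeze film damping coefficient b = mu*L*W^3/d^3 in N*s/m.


Step 1: Convert to SI.
L = 300e-6 m, W = 399e-6 m, d = 3e-6 m
Step 2: W^3 = (399e-6)^3 = 6.35e-11 m^3
Step 3: d^3 = (3e-6)^3 = 2.70e-17 m^3
Step 4: b = 1.8e-5 * 300e-6 * 6.35e-11 / 2.70e-17
b = 1.27e-02 N*s/m


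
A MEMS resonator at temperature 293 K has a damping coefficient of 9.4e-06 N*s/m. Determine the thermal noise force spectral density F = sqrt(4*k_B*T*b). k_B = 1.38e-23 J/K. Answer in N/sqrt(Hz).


Step 1: Compute 4 * k_B * T * b
= 4 * 1.38e-23 * 293 * 9.4e-06
= 1.5203e-25 N^2/Hz
Step 2: F_noise = sqrt(1.5203e-25)
F_noise = 3.90e-13 N/sqrt(Hz)


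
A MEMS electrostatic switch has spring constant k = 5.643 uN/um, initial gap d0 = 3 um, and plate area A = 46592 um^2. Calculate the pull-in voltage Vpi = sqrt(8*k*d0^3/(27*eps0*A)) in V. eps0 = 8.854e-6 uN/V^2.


Step 1: Compute numerator: 8 * k * d0^3 = 8 * 5.643 * 3^3 = 1218.888
Step 2: Compute denominator: 27 * eps0 * A = 27 * 8.854e-6 * 46592 = 11.13819
Step 3: Vpi = sqrt(1218.888 / 11.13819)
Vpi = 10.46 V


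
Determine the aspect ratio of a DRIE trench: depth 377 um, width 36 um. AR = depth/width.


Step 1: AR = depth / width
Step 2: AR = 377 / 36
AR = 10.5


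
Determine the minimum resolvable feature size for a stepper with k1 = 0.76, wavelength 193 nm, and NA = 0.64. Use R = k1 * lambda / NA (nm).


Step 1: Identify values: k1 = 0.76, lambda = 193 nm, NA = 0.64
Step 2: R = k1 * lambda / NA
R = 0.76 * 193 / 0.64
R = 229.2 nm


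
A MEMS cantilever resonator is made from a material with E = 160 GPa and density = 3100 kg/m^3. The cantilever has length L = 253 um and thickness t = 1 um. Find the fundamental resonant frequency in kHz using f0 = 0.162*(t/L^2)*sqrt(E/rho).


Step 1: Convert units to SI.
t_SI = 1e-6 m, L_SI = 253e-6 m
Step 2: Calculate sqrt(E/rho).
sqrt(160e9 / 3100) = 7184.21 m/s
Step 3: Compute f0.
f0 = 0.162 * 1e-6 / (253e-6)^2 * 7184.21 = 18182.5 Hz = 18.18 kHz


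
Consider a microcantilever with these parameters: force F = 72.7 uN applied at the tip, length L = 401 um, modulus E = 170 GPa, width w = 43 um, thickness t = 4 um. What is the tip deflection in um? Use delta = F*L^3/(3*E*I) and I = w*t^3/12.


Step 1: Calculate the second moment of area.
I = w * t^3 / 12 = 43 * 4^3 / 12 = 229.3333 um^4
Step 2: Convert E to consistent units (1 GPa = 1000 uN/um^2).
E = 170 GPa = 170000 uN/um^2
Step 3: Calculate tip deflection.
delta = F * L^3 / (3 * E * I)
delta = 72.7 * 401^3 / (3 * 170000 * 229.3333)
delta = 40.0802 um


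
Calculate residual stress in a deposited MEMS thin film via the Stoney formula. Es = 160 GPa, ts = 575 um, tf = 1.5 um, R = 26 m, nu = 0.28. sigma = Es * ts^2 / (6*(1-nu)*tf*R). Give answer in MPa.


Step 1: Compute numerator: Es * ts^2 = 160 * 575^2 = 52900000 (GPa*um^2)
Step 2: Compute denominator (R in um): 6*(1-nu)*tf*R = 6*0.72*1.5*26e6 = 168480000.0 (um^2)
Step 3: sigma (GPa) = 52900000 / 168480000.0 = 3.13984e-01 GPa
Step 4: Convert to MPa (x1000): sigma = 314.0 MPa


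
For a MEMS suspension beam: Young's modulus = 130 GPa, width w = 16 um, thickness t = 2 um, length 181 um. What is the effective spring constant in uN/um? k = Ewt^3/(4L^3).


Step 1: Convert E to consistent units (1 GPa = 1000 uN/um^2).
E = 130 GPa = 130000 uN/um^2
Step 2: Compute t^3 = 2^3 = 8
Step 3: Compute L^3 = 181^3 = 5929741
Step 4: k = 130000 * 16 * 8 / (4 * 5929741)
k = 0.7015 uN/um


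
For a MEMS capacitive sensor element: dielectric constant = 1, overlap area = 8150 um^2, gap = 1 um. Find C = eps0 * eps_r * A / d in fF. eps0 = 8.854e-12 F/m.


Step 1: Convert area to m^2: A = 8150e-12 m^2
Step 2: Convert gap to m: d = 1e-6 m
Step 3: C = eps0 * eps_r * A / d
C = 8.854e-12 * 1 * 8150e-12 / 1e-6
Step 4: Convert to fF (multiply by 1e15).
C = 72.16 fF


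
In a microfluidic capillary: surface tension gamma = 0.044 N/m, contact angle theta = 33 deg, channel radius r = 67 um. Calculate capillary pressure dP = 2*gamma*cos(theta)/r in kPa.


Step 1: cos(33 deg) = 0.8387
Step 2: Convert r to m: r = 67e-6 m
Step 3: dP = 2 * 0.044 * 0.8387 / 67e-6 = 1101.6 Pa
Step 4: Convert Pa to kPa (divide by 1000).
dP = 1.1 kPa


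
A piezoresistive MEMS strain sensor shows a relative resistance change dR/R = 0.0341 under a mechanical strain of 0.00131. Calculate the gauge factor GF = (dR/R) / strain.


Step 1: Identify values.
dR/R = 0.0341, strain = 0.00131
Step 2: GF = (dR/R) / strain = 0.0341 / 0.00131
GF = 26.0


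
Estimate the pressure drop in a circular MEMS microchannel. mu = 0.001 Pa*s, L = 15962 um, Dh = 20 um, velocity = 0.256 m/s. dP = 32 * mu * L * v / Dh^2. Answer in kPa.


Step 1: Convert to SI: L = 15962e-6 m, Dh = 20e-6 m
Step 2: dP = 32 * 0.001 * 15962e-6 * 0.256 / (20e-6)^2
Step 3: dP = 326901.76 Pa
Step 4: Convert to kPa: dP = 326.9 kPa


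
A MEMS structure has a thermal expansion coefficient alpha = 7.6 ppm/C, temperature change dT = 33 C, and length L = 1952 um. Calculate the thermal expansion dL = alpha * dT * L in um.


Step 1: Convert CTE: alpha = 7.6 ppm/C = 7.6e-6 /C
Step 2: dL = 7.6e-6 * 33 * 1952
dL = 0.4896 um


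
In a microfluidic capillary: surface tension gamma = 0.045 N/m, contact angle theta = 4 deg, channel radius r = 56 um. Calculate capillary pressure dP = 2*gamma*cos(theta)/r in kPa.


Step 1: cos(4 deg) = 0.9976
Step 2: Convert r to m: r = 56e-6 m
Step 3: dP = 2 * 0.045 * 0.9976 / 56e-6 = 1603.3 Pa
Step 4: Convert Pa to kPa (divide by 1000).
dP = 1.6 kPa


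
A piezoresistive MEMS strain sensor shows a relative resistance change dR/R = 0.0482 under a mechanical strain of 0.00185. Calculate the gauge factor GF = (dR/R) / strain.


Step 1: Identify values.
dR/R = 0.0482, strain = 0.00185
Step 2: GF = (dR/R) / strain = 0.0482 / 0.00185
GF = 26.1


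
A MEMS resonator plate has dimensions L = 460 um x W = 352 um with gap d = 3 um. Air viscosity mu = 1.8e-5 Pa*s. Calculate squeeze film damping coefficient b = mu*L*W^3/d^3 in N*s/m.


Step 1: Convert to SI.
L = 460e-6 m, W = 352e-6 m, d = 3e-6 m
Step 2: W^3 = (352e-6)^3 = 4.36e-11 m^3
Step 3: d^3 = (3e-6)^3 = 2.70e-17 m^3
Step 4: b = 1.8e-5 * 460e-6 * 4.36e-11 / 2.70e-17
b = 1.34e-02 N*s/m


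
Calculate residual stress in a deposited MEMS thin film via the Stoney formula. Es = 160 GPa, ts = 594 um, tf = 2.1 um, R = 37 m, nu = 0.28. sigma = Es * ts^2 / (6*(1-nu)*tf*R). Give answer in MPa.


Step 1: Compute numerator: Es * ts^2 = 160 * 594^2 = 56453760 (GPa*um^2)
Step 2: Compute denominator (R in um): 6*(1-nu)*tf*R = 6*0.72*2.1*37e6 = 335664000.0 (um^2)
Step 3: sigma (GPa) = 56453760 / 335664000.0 = 1.68185e-01 GPa
Step 4: Convert to MPa (x1000): sigma = 168.2 MPa


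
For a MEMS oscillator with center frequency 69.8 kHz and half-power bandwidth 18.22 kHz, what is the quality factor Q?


Step 1: Q = f0 / bandwidth
Step 2: Q = 69.8 / 18.22
Q = 3.8


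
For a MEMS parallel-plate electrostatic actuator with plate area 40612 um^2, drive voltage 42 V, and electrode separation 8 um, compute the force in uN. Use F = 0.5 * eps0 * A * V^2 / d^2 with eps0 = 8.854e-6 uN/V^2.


Step 1: Identify parameters.
eps0 = 8.854e-6 uN/V^2, A = 40612 um^2, V = 42 V, d = 8 um
Step 2: Compute V^2 = 42^2 = 1764
Step 3: Compute d^2 = 8^2 = 64
Step 4: F = 0.5 * 8.854e-6 * 40612 * 1764 / 64
F = 4.955 uN


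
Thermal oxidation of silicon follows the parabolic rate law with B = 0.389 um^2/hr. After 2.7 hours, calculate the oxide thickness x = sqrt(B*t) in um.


Step 1: Compute B*t = 0.389 * 2.7 = 1.0503
Step 2: x = sqrt(1.0503)
x = 1.025 um


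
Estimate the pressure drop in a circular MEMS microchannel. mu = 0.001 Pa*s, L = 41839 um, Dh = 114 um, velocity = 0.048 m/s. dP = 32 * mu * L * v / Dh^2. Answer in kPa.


Step 1: Convert to SI: L = 41839e-6 m, Dh = 114e-6 m
Step 2: dP = 32 * 0.001 * 41839e-6 * 0.048 / (114e-6)^2
Step 3: dP = 4944.96 Pa
Step 4: Convert to kPa: dP = 4.94 kPa


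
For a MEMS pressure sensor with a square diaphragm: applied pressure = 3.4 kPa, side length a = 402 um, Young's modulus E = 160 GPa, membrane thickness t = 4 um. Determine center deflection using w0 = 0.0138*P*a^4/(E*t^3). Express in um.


Step 1: Convert pressure to compatible units (E is in GPa, so P in GPa).
P = 3.4 kPa = 3.4e-6 GPa
Step 2: Compute numerator: 0.0138 * P * a^4.
a^4 = 402^4 = 26115852816
numerator = 0.0138 * 3.4e-6 * 26115852816 = 1.22536e+03
Step 3: Compute denominator: E * t^3 = 160 * 4^3 = 10240
Step 4: w0 = numerator / denominator = 1.22536e+03 / 10240 = 0.1197 um


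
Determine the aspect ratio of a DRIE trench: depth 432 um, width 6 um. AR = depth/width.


Step 1: AR = depth / width
Step 2: AR = 432 / 6
AR = 72.0


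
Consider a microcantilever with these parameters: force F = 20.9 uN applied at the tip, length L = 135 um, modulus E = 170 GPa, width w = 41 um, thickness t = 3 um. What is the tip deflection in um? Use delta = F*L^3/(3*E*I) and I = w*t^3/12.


Step 1: Calculate the second moment of area.
I = w * t^3 / 12 = 41 * 3^3 / 12 = 92.25 um^4
Step 2: Convert E to consistent units (1 GPa = 1000 uN/um^2).
E = 170 GPa = 170000 uN/um^2
Step 3: Calculate tip deflection.
delta = F * L^3 / (3 * E * I)
delta = 20.9 * 135^3 / (3 * 170000 * 92.25)
delta = 1.093 um


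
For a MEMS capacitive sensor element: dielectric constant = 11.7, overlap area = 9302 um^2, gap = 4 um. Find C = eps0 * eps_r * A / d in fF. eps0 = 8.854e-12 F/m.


Step 1: Convert area to m^2: A = 9302e-12 m^2
Step 2: Convert gap to m: d = 4e-6 m
Step 3: C = eps0 * eps_r * A / d
C = 8.854e-12 * 11.7 * 9302e-12 / 4e-6
Step 4: Convert to fF (multiply by 1e15).
C = 240.9 fF


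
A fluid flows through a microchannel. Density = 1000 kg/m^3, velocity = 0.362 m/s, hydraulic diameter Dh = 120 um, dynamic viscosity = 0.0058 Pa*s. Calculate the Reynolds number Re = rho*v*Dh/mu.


Step 1: Convert Dh to meters: Dh = 120e-6 m
Step 2: Re = rho * v * Dh / mu
Re = 1000 * 0.362 * 120e-6 / 0.0058
Re = 7.49


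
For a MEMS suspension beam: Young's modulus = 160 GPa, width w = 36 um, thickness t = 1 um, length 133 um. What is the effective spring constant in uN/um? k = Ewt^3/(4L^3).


Step 1: Convert E to consistent units (1 GPa = 1000 uN/um^2).
E = 160 GPa = 160000 uN/um^2
Step 2: Compute t^3 = 1^3 = 1
Step 3: Compute L^3 = 133^3 = 2352637
Step 4: k = 160000 * 36 * 1 / (4 * 2352637)
k = 0.6121 uN/um


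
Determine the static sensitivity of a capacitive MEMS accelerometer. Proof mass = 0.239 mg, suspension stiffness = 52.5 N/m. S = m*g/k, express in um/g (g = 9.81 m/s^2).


Step 1: Convert mass: m = 0.239 mg = 2.39e-07 kg
Step 2: S = m * g / k = 2.39e-07 * 9.81 / 52.5
Step 3: S = 4.47e-08 m/g
Step 4: Convert to um/g: S = 0.045 um/g


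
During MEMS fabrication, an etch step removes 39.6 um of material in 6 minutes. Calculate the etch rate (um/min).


Step 1: Etch rate = depth / time
Step 2: rate = 39.6 / 6
rate = 6.6 um/min


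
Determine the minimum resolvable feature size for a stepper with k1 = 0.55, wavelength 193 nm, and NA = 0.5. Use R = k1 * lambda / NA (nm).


Step 1: Identify values: k1 = 0.55, lambda = 193 nm, NA = 0.5
Step 2: R = k1 * lambda / NA
R = 0.55 * 193 / 0.5
R = 212.3 nm


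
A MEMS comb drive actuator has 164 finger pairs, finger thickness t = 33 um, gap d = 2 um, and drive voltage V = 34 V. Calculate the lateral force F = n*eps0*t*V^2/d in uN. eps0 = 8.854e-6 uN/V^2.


Step 1: Parameters: n=164, eps0=8.854e-6 uN/V^2, t=33 um, V=34 V, d=2 um
Step 2: V^2 = 1156
Step 3: F = 164 * 8.854e-6 * 33 * 1156 / 2
F = 27.697 uN


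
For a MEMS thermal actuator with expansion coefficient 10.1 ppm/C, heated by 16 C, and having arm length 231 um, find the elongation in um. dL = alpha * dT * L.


Step 1: Convert CTE: alpha = 10.1 ppm/C = 10.1e-6 /C
Step 2: dL = 10.1e-6 * 16 * 231
dL = 0.0373 um


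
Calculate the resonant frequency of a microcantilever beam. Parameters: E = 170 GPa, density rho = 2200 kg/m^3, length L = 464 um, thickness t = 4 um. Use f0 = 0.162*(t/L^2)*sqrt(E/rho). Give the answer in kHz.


Step 1: Convert units to SI.
t_SI = 4e-6 m, L_SI = 464e-6 m
Step 2: Calculate sqrt(E/rho).
sqrt(170e9 / 2200) = 8790.49 m/s
Step 3: Compute f0.
f0 = 0.162 * 4e-6 / (464e-6)^2 * 8790.49 = 26457.7 Hz = 26.46 kHz


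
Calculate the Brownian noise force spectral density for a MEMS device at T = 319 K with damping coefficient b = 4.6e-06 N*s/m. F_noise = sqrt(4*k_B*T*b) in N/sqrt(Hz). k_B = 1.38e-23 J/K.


Step 1: Compute 4 * k_B * T * b
= 4 * 1.38e-23 * 319 * 4.6e-06
= 8.1000e-26 N^2/Hz
Step 2: F_noise = sqrt(8.1000e-26)
F_noise = 2.85e-13 N/sqrt(Hz)


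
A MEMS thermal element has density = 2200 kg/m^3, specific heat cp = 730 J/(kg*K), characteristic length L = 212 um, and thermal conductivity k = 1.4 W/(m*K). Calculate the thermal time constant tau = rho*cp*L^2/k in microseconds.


Step 1: Convert L to m: L = 212e-6 m
Step 2: L^2 = (212e-6)^2 = 4.4944e-08 m^2
Step 3: tau = 2200 * 730 * 4.4944e-08 / 1.4 = 5.155718857e-02 s
Step 4: Convert to microseconds (multiply by 1e6).
tau = 51557.189 us


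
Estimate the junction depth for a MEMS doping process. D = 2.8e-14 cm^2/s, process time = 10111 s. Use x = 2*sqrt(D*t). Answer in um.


Step 1: Compute D*t = 2.8e-14 * 10111 = 2.83108e-10 cm^2
Step 2: sqrt(D*t) = 1.6826e-05 cm
Step 3: x = 2 * 1.6826e-05 cm = 3.3652e-05 cm
Step 4: Convert to um (1 cm = 1e4 um): x = 0.337 um


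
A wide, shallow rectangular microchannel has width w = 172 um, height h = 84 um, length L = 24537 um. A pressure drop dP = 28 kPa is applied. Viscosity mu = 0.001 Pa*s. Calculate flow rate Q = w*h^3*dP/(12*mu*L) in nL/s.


Step 1: Convert all dimensions to SI (meters).
w = 172e-6 m, h = 84e-6 m, L = 24537e-6 m, dP = 28e3 Pa
Step 2: Q = w * h^3 * dP / (12 * mu * L)
Q = 172e-6 * (84e-6)^3 * 28e3 / (12 * 0.001 * 24537e-6) = 9.69441545e-09 m^3/s
Step 3: Convert Q from m^3/s to nL/s (1 m^3 = 1e12 nL, so multiply by 1e12).
Q = 9694.415 nL/s


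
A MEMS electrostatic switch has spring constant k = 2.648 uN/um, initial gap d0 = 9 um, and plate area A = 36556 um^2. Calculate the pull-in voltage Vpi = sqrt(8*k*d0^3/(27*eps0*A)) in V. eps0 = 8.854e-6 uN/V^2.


Step 1: Compute numerator: 8 * k * d0^3 = 8 * 2.648 * 9^3 = 15443.136
Step 2: Compute denominator: 27 * eps0 * A = 27 * 8.854e-6 * 36556 = 8.739004
Step 3: Vpi = sqrt(15443.136 / 8.739004)
Vpi = 42.04 V


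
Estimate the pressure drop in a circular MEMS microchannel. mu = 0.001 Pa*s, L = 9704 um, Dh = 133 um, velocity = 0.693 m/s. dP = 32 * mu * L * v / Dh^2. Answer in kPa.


Step 1: Convert to SI: L = 9704e-6 m, Dh = 133e-6 m
Step 2: dP = 32 * 0.001 * 9704e-6 * 0.693 / (133e-6)^2
Step 3: dP = 12165.52 Pa
Step 4: Convert to kPa: dP = 12.17 kPa
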